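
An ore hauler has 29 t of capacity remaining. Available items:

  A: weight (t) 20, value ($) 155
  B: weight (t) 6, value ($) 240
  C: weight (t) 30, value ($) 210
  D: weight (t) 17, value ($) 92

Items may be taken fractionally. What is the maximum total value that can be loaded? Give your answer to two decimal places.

416.00

Order: B (240/6=40.00) > A (155/20=7.75) > C (210/30=7.00) > D (92/17=5.41)
Fill: take B (6 @ 240) → take A (20 @ 155) → take 3/30 of C → 21.00; 29/29 used.
Total value = 416.00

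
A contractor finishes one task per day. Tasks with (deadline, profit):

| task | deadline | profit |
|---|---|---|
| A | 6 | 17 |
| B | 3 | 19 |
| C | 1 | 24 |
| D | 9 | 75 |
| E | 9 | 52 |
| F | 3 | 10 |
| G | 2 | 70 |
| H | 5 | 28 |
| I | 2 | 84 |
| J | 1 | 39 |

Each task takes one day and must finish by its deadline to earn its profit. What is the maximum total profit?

345

Profit order: I=84 D=75 G=70 E=52 J=39 H=28 C=24 B=19 A=17 F=10
Assign: I→slot 2, D→slot 9, G→slot 1, E→slot 8, J skipped, H→slot 5, C skipped, B→slot 3, A→slot 6, F skipped.
Slots: [1:G] [2:I] [3:B] [5:H] [6:A] [8:E] [9:D]
Profit = 70 + 84 + 19 + 28 + 17 + 52 + 75 = 345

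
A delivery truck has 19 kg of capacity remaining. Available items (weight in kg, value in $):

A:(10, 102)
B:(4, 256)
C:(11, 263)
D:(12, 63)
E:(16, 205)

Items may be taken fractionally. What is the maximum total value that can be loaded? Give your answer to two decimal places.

Sort by value per unit weight and fill in that order.
Ratios (sorted): B 64.00, C 23.91, E 12.81, A 10.20, D 5.25
take B (4 @ 256); take C (11 @ 263); take 4/16 of E → 51.25. Capacity used 19/19.
Total value = 570.25

570.25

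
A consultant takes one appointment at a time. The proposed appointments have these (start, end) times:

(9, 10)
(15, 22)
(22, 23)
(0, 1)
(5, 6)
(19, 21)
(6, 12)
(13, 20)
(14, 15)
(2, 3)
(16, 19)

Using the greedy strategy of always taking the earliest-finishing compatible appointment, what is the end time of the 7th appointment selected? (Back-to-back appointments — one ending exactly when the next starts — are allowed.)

Sort by end time and greedily take each interval whose start is ≥ the last chosen end.
Sorted by end: (0,1)  (2,3)  (5,6)  (9,10)  (6,12)  (14,15)  (16,19)  (13,20)  (19,21)  (15,22)  (22,23)
take (0,1); take (2,3); take (5,6); take (9,10); take (14,15); take (16,19); take (19,21); skip (15,22); take (22,23).
Selected: (0,1) (2,3) (5,6) (9,10) (14,15) (16,19) (19,21) (22,23)

21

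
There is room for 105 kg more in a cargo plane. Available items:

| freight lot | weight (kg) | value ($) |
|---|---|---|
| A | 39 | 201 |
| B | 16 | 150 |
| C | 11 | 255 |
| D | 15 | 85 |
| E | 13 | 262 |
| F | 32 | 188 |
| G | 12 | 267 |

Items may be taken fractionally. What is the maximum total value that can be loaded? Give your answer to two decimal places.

Order: C (255/11=23.18) > G (267/12=22.25) > E (262/13=20.15) > B (150/16=9.38) > F (188/32=5.88) > D (85/15=5.67) > A (201/39=5.15)
Fill: take C (11 @ 255) → take G (12 @ 267) → take E (13 @ 262) → take B (16 @ 150) → take F (32 @ 188) → take D (15 @ 85) → take 6/39 of A → 30.92; 105/105 used.
Total value = 1237.92

1237.92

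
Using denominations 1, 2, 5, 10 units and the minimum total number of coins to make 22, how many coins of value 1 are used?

0

22 = 2×10 + 1×2
Count of 1: 0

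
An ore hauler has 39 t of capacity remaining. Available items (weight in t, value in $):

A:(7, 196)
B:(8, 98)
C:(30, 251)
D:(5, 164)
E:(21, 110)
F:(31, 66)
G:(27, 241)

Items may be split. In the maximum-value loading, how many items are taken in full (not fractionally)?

Greedy by value/weight ratio, highest first.
Order: D (164/5=32.80) > A (196/7=28.00) > B (98/8=12.25) > G (241/27=8.93) > C (251/30=8.37) > E (110/21=5.24) > F (66/31=2.13)
Fill: take D (5 @ 164) → take A (7 @ 196) → take B (8 @ 98) → take 19/27 of G → 169.59; 39/39 used.
3 item(s) taken whole; one partial (take 19/27 of G).

3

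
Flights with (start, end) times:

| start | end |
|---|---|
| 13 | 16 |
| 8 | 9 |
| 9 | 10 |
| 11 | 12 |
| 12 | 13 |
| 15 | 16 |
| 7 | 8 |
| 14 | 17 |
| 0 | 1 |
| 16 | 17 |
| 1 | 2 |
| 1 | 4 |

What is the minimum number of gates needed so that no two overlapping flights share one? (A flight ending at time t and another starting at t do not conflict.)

Events (time:±→running): 0:+→1 1:-→0 1:+→1 1:+→2 2:-→1 4:-→0 7:+→1 8:-→0 8:+→1 9:-→0 9:+→1 10:-→0 11:+→1 12:-→0 12:+→1 13:-→0 13:+→1 14:+→2 15:+→3 … peak 3.

3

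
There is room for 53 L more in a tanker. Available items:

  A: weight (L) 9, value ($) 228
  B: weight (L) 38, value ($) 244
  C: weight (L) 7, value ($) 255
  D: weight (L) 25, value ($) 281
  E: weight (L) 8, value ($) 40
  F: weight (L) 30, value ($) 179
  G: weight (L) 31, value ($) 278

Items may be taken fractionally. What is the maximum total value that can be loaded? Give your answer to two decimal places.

Sort by value per unit weight and fill in that order.
Ratios (sorted): C 36.43, A 25.33, D 11.24, G 8.97, B 6.42, F 5.97, E 5.00
take C (7 @ 255); take A (9 @ 228); take D (25 @ 281); take 12/31 of G → 107.61. Capacity used 53/53.
Total value = 871.61

871.61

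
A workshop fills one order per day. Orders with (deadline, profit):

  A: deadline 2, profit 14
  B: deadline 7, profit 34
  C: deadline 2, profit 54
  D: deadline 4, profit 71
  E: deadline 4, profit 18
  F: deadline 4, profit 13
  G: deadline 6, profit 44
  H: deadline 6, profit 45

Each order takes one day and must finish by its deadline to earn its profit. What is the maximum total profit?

Take jobs in profit order; each goes to the latest open slot no later than its deadline.
By profit: D(d4,71), C(d2,54), H(d6,45), G(d6,44), B(d7,34), E(d4,18), A(d2,14), F(d4,13)
D→slot 4; C→slot 2; H→slot 6; G→slot 5; B→slot 7; E→slot 3; A→slot 1; F skipped.
Profit = 14 + 54 + 18 + 71 + 44 + 45 + 34 = 280

280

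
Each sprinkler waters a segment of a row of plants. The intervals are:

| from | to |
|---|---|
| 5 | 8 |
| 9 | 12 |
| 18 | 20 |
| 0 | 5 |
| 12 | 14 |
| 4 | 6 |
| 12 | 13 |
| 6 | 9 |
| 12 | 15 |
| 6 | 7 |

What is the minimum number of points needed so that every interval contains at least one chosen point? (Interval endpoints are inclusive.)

Process intervals by earliest right end; each time one isn't hit yet, stab at its right endpoint.
Sorted: [0,5] [4,6] [6,7] [5,8] [6,9] [9,12] [12,13] [12,14] [12,15] [18,20]
{[0,5],[4,6]} hit by 5; {[6,7],[5,8],[6,9]} hit by 7; {[9,12],[12,13],[12,14],[12,15]} hit by 12; {[18,20]} hit by 20.
Points: 5, 7, 12, 20 (4 total).

4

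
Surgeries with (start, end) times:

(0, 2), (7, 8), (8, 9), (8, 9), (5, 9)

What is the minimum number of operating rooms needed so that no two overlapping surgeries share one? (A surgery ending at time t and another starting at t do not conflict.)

3

Count concurrent intervals with a sweep; the peak is the room count.
starts: [0, 5, 7, 8, 8]
ends:   [2, 8, 9, 9, 9]
s0→1 e2→0 s5→1 s7→2 e8→1 s8→2 s8→3  — peak 3.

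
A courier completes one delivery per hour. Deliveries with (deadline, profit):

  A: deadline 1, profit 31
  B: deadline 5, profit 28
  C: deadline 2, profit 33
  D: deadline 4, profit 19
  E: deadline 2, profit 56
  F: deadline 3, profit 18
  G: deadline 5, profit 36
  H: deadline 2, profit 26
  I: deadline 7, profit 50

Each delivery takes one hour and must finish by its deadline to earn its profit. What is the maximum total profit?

222

By profit: E(d2,56), I(d7,50), G(d5,36), C(d2,33), A(d1,31), B(d5,28), H(d2,26), D(d4,19), F(d3,18)
E→slot 2; I→slot 7; G→slot 5; C→slot 1; A skipped; B→slot 4; H skipped; D→slot 3; F skipped.
Profit = 33 + 56 + 19 + 28 + 36 + 50 = 222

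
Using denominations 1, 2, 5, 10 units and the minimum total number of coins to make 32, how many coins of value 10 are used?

32 = 3×10 + 1×2
Count of 10: 3

3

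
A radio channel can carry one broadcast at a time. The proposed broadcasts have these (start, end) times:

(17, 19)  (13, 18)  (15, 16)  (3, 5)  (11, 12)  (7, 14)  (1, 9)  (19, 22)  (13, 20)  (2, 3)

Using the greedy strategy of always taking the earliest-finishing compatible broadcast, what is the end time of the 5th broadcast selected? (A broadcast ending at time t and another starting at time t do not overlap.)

19

Sorted by end: (2,3)  (3,5)  (1,9)  (11,12)  (7,14)  (15,16)  (13,18)  (17,19)  (13,20)  (19,22)
take (2,3); take (3,5); skip (1,9); take (11,12); skip (7,14); take (15,16); take (17,19); skip (13,20); take (19,22).
Selected: (2,3) (3,5) (11,12) (15,16) (17,19) (19,22)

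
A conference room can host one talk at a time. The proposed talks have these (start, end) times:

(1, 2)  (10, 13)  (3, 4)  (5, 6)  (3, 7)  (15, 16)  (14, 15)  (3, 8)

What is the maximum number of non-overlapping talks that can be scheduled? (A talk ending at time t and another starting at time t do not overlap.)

Sort by end time and greedily take each interval whose start is ≥ the last chosen end.
Sorted by end: (1,2)  (3,4)  (5,6)  (3,7)  (3,8)  (10,13)  (14,15)  (15,16)
take (1,2); take (3,4); take (5,6); take (10,13); take (14,15); take (15,16).
Selected 6 talks.

6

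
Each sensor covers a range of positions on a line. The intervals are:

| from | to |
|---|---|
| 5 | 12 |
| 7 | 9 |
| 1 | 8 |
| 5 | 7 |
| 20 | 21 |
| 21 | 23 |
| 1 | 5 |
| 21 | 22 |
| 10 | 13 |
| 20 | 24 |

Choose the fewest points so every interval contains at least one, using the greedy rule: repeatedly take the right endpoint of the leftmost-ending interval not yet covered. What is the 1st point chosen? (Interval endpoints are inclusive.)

5

Sorted: [1,5] [5,7] [1,8] [7,9] [5,12] [10,13] [20,21] [21,22] [21,23] [20,24]
{[1,5],[5,7],[1,8]} hit by 5; {[7,9],[5,12]} hit by 9; {[10,13]} hit by 13; {[20,21],[21,22],[21,23],[20,24]} hit by 21.
Points: 5, 9, 13, 21 (4 total).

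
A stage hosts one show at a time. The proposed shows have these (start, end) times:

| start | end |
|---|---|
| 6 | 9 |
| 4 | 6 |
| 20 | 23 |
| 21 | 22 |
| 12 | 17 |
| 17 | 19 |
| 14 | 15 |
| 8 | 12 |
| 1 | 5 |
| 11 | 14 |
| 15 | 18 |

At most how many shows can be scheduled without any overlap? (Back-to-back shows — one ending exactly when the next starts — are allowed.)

6

Sorted by end: (1,5)  (4,6)  (6,9)  (8,12)  (11,14)  (14,15)  (12,17)  (15,18)  (17,19)  (21,22)  (20,23)
take (1,5); take (6,9); skip (8,12); take (11,14); take (14,15); take (15,18); take (21,22).
Selected 6 shows.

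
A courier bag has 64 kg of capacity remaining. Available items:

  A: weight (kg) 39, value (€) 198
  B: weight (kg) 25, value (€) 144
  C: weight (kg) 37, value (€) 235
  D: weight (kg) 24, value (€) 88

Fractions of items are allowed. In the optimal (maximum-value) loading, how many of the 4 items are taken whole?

Sort by value per unit weight and fill in that order.
Ratios (sorted): C 6.35, B 5.76, A 5.08, D 3.67
take C (37 @ 235); take B (25 @ 144); take 2/39 of A → 10.15. Capacity used 64/64.
2 item(s) taken whole; one partial (take 2/39 of A).

2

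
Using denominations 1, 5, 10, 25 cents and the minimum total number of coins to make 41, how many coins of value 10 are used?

1

41 = 1×25 + 1×10 + 1×5 + 1×1
Count of 10: 1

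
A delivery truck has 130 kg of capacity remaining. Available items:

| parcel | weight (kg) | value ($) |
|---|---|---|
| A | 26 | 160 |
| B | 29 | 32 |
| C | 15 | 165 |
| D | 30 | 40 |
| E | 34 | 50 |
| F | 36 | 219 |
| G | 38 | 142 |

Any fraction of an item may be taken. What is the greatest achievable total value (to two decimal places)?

708.06

Order: C (165/15=11.00) > A (160/26=6.15) > F (219/36=6.08) > G (142/38=3.74) > E (50/34=1.47) > D (40/30=1.33) > B (32/29=1.10)
Fill: take C (15 @ 165) → take A (26 @ 160) → take F (36 @ 219) → take G (38 @ 142) → take 15/34 of E → 22.06; 130/130 used.
Total value = 708.06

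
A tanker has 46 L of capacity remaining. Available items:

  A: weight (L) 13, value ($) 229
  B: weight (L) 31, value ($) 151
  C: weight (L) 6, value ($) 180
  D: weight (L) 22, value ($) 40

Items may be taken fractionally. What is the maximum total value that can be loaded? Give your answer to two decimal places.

Sort by value per unit weight and fill in that order.
Order: C (180/6=30.00) > A (229/13=17.62) > B (151/31=4.87) > D (40/22=1.82)
Fill: take C (6 @ 180) → take A (13 @ 229) → take 27/31 of B → 131.52; 46/46 used.
Total value = 540.52

540.52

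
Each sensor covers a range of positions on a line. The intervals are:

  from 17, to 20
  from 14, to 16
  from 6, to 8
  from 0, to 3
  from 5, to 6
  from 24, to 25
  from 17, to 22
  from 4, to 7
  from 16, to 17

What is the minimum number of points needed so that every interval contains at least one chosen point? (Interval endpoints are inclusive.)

Process intervals by earliest right end; each time one isn't hit yet, stab at its right endpoint.
By right end: [0,3]  [5,6]  [4,7]  [6,8]  [14,16]  [16,17]  [17,20]  [17,22]  [24,25]
[0,3] uncovered → point at 3; [5,6] uncovered → point at 6; [14,16] uncovered → point at 16; [17,20] uncovered → point at 20; [24,25] uncovered → point at 25.
Points: 3, 6, 16, 20, 25 (5 total).

5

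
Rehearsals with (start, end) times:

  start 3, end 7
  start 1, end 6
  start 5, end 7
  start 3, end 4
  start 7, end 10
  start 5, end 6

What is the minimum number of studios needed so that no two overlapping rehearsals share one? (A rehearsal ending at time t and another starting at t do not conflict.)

The answer is the maximum number of intervals overlapping at any instant.
Events (time:±→running): 1:+→1 3:+→2 3:+→3 4:-→2 5:+→3 5:+→4 … peak 4.

4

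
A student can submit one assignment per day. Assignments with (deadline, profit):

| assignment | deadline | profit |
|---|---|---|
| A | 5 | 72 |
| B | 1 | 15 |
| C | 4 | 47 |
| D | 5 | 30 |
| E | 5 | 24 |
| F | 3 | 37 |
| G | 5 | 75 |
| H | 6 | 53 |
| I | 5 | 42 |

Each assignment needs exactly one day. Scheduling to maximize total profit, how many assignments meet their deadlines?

6

By profit: G(d5,75), A(d5,72), H(d6,53), C(d4,47), I(d5,42), F(d3,37), D(d5,30), E(d5,24), B(d1,15)
G→slot 5; A→slot 4; H→slot 6; C→slot 3; I→slot 2; F→slot 1; D skipped; E skipped; B skipped.
6 of 9 scheduled.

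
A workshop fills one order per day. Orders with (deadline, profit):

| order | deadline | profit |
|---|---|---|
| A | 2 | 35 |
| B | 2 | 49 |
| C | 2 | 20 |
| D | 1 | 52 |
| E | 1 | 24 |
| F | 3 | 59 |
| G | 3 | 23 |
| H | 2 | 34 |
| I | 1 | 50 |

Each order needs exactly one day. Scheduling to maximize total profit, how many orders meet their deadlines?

3

Take jobs in profit order; each goes to the latest open slot no later than its deadline.
Profit order: F=59 D=52 I=50 B=49 A=35 H=34 E=24 G=23 C=20
Assign: F→slot 3, D→slot 1, I skipped, B→slot 2, A skipped, H skipped, E skipped, G skipped, C skipped.
Slots: [1:D] [2:B] [3:F]
3 of 9 scheduled.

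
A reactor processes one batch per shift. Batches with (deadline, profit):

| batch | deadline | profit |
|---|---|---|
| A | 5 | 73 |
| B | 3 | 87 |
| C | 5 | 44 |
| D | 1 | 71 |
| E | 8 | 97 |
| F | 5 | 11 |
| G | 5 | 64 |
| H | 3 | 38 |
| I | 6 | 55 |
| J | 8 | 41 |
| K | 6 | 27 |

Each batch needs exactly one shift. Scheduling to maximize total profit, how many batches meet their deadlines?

By profit: E(d8,97), B(d3,87), A(d5,73), D(d1,71), G(d5,64), I(d6,55), C(d5,44), J(d8,41), H(d3,38), K(d6,27), F(d5,11)
E→slot 8; B→slot 3; A→slot 5; D→slot 1; G→slot 4; I→slot 6; C→slot 2; J→slot 7; H skipped; K skipped; F skipped.
8 of 11 scheduled.

8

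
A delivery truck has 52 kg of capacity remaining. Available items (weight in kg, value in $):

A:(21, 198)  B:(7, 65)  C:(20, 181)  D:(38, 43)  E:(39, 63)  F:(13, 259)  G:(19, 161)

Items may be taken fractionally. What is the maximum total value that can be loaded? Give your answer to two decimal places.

Sort by value per unit weight and fill in that order.
Order: F (259/13=19.92) > A (198/21=9.43) > B (65/7=9.29) > C (181/20=9.05) > G (161/19=8.47) > E (63/39=1.62) > D (43/38=1.13)
Fill: take F (13 @ 259) → take A (21 @ 198) → take B (7 @ 65) → take 11/20 of C → 99.55; 52/52 used.
Total value = 621.55

621.55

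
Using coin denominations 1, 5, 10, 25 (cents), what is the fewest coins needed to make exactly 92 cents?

7

Greedy: take as many of the largest coin as possible, then repeat with the remainder.
92 = 3×25 + 1×10 + 1×5 + 2×1
Total coins = 3 + 1 + 1 + 2 = 7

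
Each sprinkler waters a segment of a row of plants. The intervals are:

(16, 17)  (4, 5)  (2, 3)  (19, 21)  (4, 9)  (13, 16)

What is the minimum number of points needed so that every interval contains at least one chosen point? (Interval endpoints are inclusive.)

Sorted: [2,3] [4,5] [4,9] [13,16] [16,17] [19,21]
{[2,3]} hit by 3; {[4,5],[4,9]} hit by 5; {[13,16],[16,17]} hit by 16; {[19,21]} hit by 21.
Points: 3, 5, 16, 21 (4 total).

4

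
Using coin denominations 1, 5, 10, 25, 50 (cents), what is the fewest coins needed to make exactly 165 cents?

5

165 − 3×50→15 − 1×10→5 − 1×5→0
Total coins = 3 + 1 + 1 = 5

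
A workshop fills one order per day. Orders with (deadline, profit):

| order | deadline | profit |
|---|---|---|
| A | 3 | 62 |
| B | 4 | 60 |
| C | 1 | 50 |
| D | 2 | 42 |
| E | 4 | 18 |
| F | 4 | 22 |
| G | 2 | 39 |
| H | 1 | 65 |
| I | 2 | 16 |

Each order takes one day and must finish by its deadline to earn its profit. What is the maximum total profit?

229

Sort by profit descending; place each in the latest free slot ≤ its deadline.
By profit: H(d1,65), A(d3,62), B(d4,60), C(d1,50), D(d2,42), G(d2,39), F(d4,22), E(d4,18), I(d2,16)
H→slot 1; A→slot 3; B→slot 4; C skipped; D→slot 2; G skipped; F skipped; E skipped; I skipped.
Profit = 65 + 42 + 62 + 60 = 229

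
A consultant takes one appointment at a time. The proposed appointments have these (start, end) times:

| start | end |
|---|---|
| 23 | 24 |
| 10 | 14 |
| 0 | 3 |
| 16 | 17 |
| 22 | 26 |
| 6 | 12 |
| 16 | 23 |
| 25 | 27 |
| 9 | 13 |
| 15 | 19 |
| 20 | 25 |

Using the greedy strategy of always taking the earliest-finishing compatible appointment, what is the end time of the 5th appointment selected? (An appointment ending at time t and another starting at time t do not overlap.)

27

Sort by end time and greedily take each interval whose start is ≥ the last chosen end.
Sorted by end: (0,3)  (6,12)  (9,13)  (10,14)  (16,17)  (15,19)  (16,23)  (23,24)  (20,25)  (22,26)  (25,27)
take (0,3); take (6,12); take (16,17); skip (16,23); take (23,24); take (25,27).
Selected: (0,3) (6,12) (16,17) (23,24) (25,27)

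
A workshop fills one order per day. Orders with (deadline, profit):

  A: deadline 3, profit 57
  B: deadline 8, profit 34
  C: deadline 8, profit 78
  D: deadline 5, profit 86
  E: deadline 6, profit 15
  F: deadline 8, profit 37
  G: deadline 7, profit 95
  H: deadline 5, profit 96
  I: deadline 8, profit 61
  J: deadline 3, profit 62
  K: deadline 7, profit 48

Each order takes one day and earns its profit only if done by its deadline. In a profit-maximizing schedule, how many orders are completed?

8

Sort by profit descending; place each in the latest free slot ≤ its deadline.
By profit: H(d5,96), G(d7,95), D(d5,86), C(d8,78), J(d3,62), I(d8,61), A(d3,57), K(d7,48), F(d8,37), B(d8,34), E(d6,15)
H→slot 5; G→slot 7; D→slot 4; C→slot 8; J→slot 3; I→slot 6; A→slot 2; K→slot 1; F skipped; B skipped; E skipped.
8 of 11 scheduled.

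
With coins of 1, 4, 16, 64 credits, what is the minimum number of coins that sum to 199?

199 = 3×64 + 1×4 + 3×1
Total coins = 3 + 1 + 3 = 7

7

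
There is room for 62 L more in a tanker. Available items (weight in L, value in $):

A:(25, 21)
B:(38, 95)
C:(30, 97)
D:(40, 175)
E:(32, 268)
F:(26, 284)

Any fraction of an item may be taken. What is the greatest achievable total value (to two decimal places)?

569.50

Ratios (sorted): F 10.92, E 8.38, D 4.38, C 3.23, B 2.50, A 0.84
take F (26 @ 284); take E (32 @ 268); take 4/40 of D → 17.50. Capacity used 62/62.
Total value = 569.50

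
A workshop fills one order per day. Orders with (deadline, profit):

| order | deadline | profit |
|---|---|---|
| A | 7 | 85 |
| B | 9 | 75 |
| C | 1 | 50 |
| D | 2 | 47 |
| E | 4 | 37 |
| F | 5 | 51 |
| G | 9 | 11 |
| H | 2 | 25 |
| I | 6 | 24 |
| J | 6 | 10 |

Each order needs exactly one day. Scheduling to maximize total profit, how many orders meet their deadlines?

Sort by profit descending; place each in the latest free slot ≤ its deadline.
By profit: A(d7,85), B(d9,75), F(d5,51), C(d1,50), D(d2,47), E(d4,37), H(d2,25), I(d6,24), G(d9,11), J(d6,10)
A→slot 7; B→slot 9; F→slot 5; C→slot 1; D→slot 2; E→slot 4; H skipped; I→slot 6; G→slot 8; J→slot 3.
9 of 10 scheduled.

9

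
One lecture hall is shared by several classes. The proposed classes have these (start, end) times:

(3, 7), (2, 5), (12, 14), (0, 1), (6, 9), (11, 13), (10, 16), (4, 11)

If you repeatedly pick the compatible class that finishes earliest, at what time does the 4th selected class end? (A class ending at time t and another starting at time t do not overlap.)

13

By end time: (0,1), (2,5), (3,7), (6,9), (4,11), (11,13), (12,14), (10,16).
Pick (0,1); next start ≥ 1 → (2,5); next start ≥ 5 → (6,9); next start ≥ 9 → (11,13).
Selected: (0,1) (2,5) (6,9) (11,13)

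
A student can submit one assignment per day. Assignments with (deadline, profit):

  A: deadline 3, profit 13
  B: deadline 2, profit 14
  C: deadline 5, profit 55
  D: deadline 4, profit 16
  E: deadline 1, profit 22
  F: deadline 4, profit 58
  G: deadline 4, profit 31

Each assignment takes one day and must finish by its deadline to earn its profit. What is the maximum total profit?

Sort by profit descending; place each in the latest free slot ≤ its deadline.
By profit: F(d4,58), C(d5,55), G(d4,31), E(d1,22), D(d4,16), B(d2,14), A(d3,13)
F→slot 4; C→slot 5; G→slot 3; E→slot 1; D→slot 2; B skipped; A skipped.
Profit = 22 + 16 + 31 + 58 + 55 = 182

182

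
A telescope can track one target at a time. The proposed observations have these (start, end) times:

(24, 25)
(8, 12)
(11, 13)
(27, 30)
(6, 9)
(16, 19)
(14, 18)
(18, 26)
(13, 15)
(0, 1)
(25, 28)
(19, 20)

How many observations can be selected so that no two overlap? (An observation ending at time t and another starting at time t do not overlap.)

8

Order by finish time; keep every interval that doesn't clash with the previous kept one.
Sorted by end: (0,1)  (6,9)  (8,12)  (11,13)  (13,15)  (14,18)  (16,19)  (19,20)  (24,25)  (18,26)  (25,28)  (27,30)
take (0,1); take (6,9); take (11,13); take (13,15); take (16,19); take (19,20); take (24,25); skip (18,26); take (25,28).
Selected 8 observations.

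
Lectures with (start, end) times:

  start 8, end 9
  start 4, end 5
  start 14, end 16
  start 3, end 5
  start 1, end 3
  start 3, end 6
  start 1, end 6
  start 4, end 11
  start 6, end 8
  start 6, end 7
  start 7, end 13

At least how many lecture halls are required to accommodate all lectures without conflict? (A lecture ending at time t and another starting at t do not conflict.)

Events (time:±→running): 1:+→1 1:+→2 3:-→1 3:+→2 3:+→3 4:+→4 4:+→5 … peak 5.

5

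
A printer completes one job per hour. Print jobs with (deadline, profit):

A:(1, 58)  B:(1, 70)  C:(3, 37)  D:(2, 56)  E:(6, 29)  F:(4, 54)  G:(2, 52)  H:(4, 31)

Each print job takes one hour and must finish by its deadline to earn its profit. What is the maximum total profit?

Sort by profit descending; place each in the latest free slot ≤ its deadline.
By profit: B(d1,70), A(d1,58), D(d2,56), F(d4,54), G(d2,52), C(d3,37), H(d4,31), E(d6,29)
B→slot 1; A skipped; D→slot 2; F→slot 4; G skipped; C→slot 3; H skipped; E→slot 6.
Profit = 70 + 56 + 37 + 54 + 29 = 246

246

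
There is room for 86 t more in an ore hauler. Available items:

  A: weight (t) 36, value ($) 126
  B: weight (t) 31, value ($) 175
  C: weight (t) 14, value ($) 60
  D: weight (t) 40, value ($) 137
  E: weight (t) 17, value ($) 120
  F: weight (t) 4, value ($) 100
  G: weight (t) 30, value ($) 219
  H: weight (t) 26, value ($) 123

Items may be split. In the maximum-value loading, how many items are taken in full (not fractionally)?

Sort by value per unit weight and fill in that order.
Order: F (100/4=25.00) > G (219/30=7.30) > E (120/17=7.06) > B (175/31=5.65) > H (123/26=4.73) > C (60/14=4.29) > A (126/36=3.50) > D (137/40=3.42)
Fill: take F (4 @ 100) → take G (30 @ 219) → take E (17 @ 120) → take B (31 @ 175) → take 4/26 of H → 18.92; 86/86 used.
4 item(s) taken whole; one partial (take 4/26 of H).

4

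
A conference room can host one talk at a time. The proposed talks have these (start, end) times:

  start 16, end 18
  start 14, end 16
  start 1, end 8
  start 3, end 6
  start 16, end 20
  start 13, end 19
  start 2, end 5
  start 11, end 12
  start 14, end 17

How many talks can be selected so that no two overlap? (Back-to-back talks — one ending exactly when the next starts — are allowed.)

Sorted by end: (2,5)  (3,6)  (1,8)  (11,12)  (14,16)  (14,17)  (16,18)  (13,19)  (16,20)
take (2,5); take (11,12); take (14,16); skip (14,17); take (16,18); skip (16,20).
Selected 4 talks.

4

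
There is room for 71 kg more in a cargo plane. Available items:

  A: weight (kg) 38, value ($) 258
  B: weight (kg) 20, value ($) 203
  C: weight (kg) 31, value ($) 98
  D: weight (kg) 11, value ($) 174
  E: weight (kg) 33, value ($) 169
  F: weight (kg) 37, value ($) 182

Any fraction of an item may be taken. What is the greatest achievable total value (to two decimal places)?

645.24

Order: D (174/11=15.82) > B (203/20=10.15) > A (258/38=6.79) > E (169/33=5.12) > F (182/37=4.92) > C (98/31=3.16)
Fill: take D (11 @ 174) → take B (20 @ 203) → take A (38 @ 258) → take 2/33 of E → 10.24; 71/71 used.
Total value = 645.24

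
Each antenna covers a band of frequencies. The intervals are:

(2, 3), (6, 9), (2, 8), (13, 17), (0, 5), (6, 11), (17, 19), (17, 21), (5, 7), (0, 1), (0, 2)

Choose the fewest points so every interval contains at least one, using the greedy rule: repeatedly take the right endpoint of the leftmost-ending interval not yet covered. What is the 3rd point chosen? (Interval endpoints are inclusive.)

Sort by right endpoint; whenever an interval is uncovered, place a point at its right end.
Sorted: [0,1] [0,2] [2,3] [0,5] [5,7] [2,8] [6,9] [6,11] [13,17] [17,19] [17,21]
{[0,1],[0,2]} hit by 1; {[2,3],[0,5]} hit by 3; {[5,7],[2,8],[6,9],[6,11]} hit by 7; {[13,17],[17,19],[17,21]} hit by 17.
Points: 1, 3, 7, 17 (4 total).

7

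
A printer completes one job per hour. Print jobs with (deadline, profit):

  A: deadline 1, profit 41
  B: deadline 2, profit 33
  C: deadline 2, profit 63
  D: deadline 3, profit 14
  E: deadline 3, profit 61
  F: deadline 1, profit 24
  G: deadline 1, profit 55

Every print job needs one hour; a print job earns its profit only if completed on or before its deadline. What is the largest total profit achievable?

Take jobs in profit order; each goes to the latest open slot no later than its deadline.
By profit: C(d2,63), E(d3,61), G(d1,55), A(d1,41), B(d2,33), F(d1,24), D(d3,14)
C→slot 2; E→slot 3; G→slot 1; A skipped; B skipped; F skipped; D skipped.
Profit = 55 + 63 + 61 = 179

179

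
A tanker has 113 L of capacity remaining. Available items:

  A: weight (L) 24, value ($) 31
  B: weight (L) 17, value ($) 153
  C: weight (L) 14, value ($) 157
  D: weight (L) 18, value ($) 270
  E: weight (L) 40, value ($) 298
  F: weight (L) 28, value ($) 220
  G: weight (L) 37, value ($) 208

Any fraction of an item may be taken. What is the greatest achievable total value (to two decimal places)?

Ratios (sorted): D 15.00, C 11.21, B 9.00, F 7.86, E 7.45, G 5.62, A 1.29
take D (18 @ 270); take C (14 @ 157); take B (17 @ 153); take F (28 @ 220); take 36/40 of E → 268.20. Capacity used 113/113.
Total value = 1068.20

1068.20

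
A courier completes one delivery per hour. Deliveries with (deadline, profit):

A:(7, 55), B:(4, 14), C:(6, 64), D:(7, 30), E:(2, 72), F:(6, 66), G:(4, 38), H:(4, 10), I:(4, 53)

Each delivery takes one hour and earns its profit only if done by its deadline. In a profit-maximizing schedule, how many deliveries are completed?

Profit order: E=72 F=66 C=64 A=55 I=53 G=38 D=30 B=14 H=10
Assign: E→slot 2, F→slot 6, C→slot 5, A→slot 7, I→slot 4, G→slot 3, D→slot 1, B skipped, H skipped.
Slots: [1:D] [2:E] [3:G] [4:I] [5:C] [6:F] [7:A]
7 of 9 scheduled.

7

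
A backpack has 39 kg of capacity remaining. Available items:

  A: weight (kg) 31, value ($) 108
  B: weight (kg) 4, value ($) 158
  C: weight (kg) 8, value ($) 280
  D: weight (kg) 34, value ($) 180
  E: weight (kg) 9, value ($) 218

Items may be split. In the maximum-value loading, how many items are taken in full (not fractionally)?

3

Sort by value per unit weight and fill in that order.
Ratios (sorted): B 39.50, C 35.00, E 24.22, D 5.29, A 3.48
take B (4 @ 158); take C (8 @ 280); take E (9 @ 218); take 18/34 of D → 95.29. Capacity used 39/39.
3 item(s) taken whole; one partial (take 18/34 of D).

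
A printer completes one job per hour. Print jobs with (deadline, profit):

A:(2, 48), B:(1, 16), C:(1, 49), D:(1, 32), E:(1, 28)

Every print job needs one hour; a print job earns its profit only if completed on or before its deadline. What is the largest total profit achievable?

97

Sort by profit descending; place each in the latest free slot ≤ its deadline.
Profit order: C=49 A=48 D=32 E=28 B=16
Assign: C→slot 1, A→slot 2, D skipped, E skipped, B skipped.
Slots: [1:C] [2:A]
Profit = 49 + 48 = 97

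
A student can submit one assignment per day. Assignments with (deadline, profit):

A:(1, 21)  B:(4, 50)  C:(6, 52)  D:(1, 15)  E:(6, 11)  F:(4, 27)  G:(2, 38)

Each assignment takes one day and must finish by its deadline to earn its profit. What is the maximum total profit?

199

Take jobs in profit order; each goes to the latest open slot no later than its deadline.
Profit order: C=52 B=50 G=38 F=27 A=21 D=15 E=11
Assign: C→slot 6, B→slot 4, G→slot 2, F→slot 3, A→slot 1, D skipped, E→slot 5.
Slots: [1:A] [2:G] [3:F] [4:B] [5:E] [6:C]
Profit = 21 + 38 + 27 + 50 + 11 + 52 = 199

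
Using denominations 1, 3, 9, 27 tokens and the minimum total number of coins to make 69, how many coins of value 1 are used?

0

69 − 2×27→15 − 1×9→6 − 2×3→0
Count of 1: 0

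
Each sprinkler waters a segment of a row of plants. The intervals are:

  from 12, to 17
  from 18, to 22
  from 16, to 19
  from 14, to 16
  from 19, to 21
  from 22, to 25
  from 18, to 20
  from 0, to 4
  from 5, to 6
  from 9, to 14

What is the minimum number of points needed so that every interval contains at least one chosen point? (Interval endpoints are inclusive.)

5

Sorted: [0,4] [5,6] [9,14] [14,16] [12,17] [16,19] [18,20] [19,21] [18,22] [22,25]
{[0,4]} hit by 4; {[5,6]} hit by 6; {[9,14],[14,16],[12,17]} hit by 14; {[16,19],[18,20],[19,21],[18,22]} hit by 19; {[22,25]} hit by 25.
Points: 4, 6, 14, 19, 25 (5 total).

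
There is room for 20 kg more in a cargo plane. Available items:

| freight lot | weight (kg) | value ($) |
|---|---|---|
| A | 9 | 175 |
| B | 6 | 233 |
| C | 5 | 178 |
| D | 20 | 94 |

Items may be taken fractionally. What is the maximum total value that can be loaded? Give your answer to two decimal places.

Greedy by value/weight ratio, highest first.
Order: B (233/6=38.83) > C (178/5=35.60) > A (175/9=19.44) > D (94/20=4.70)
Fill: take B (6 @ 233) → take C (5 @ 178) → take A (9 @ 175); 20/20 used.
Total value = 586.00

586.00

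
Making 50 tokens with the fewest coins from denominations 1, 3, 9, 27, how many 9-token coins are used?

Greedy: take as many of the largest coin as possible, then repeat with the remainder.
50 = 1×27 + 2×9 + 1×3 + 2×1
Count of 9: 2

2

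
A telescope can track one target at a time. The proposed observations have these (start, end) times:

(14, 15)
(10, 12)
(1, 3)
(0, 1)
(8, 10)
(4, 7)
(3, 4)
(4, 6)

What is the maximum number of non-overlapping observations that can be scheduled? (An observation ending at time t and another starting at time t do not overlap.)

7

Order by finish time; keep every interval that doesn't clash with the previous kept one.
Sorted by end: (0,1)  (1,3)  (3,4)  (4,6)  (4,7)  (8,10)  (10,12)  (14,15)
take (0,1); take (1,3); take (3,4); take (4,6); take (8,10); take (10,12); take (14,15).
Selected 7 observations.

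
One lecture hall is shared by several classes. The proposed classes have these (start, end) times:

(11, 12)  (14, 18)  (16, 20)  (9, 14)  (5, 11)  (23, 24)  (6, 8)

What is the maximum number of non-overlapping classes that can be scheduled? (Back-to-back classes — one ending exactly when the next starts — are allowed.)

Sort by end time and greedily take each interval whose start is ≥ the last chosen end.
Sorted by end: (6,8)  (5,11)  (11,12)  (9,14)  (14,18)  (16,20)  (23,24)
take (6,8); skip (5,11); take (11,12); take (14,18); skip (16,20); take (23,24).
Selected 4 classes.

4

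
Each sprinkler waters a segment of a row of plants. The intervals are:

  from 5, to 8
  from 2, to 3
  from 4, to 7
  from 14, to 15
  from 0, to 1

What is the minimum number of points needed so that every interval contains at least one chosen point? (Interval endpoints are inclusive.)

Sort by right endpoint; whenever an interval is uncovered, place a point at its right end.
By right end: [0,1]  [2,3]  [4,7]  [5,8]  [14,15]
[0,1] uncovered → point at 1; [2,3] uncovered → point at 3; [4,7] uncovered → point at 7; [14,15] uncovered → point at 15.
Points: 1, 3, 7, 15 (4 total).

4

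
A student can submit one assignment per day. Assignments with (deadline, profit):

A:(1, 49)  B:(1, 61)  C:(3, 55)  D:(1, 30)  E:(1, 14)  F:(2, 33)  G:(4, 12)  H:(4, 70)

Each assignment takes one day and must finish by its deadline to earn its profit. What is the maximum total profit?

219

By profit: H(d4,70), B(d1,61), C(d3,55), A(d1,49), F(d2,33), D(d1,30), E(d1,14), G(d4,12)
H→slot 4; B→slot 1; C→slot 3; A skipped; F→slot 2; D skipped; E skipped; G skipped.
Profit = 61 + 33 + 55 + 70 = 219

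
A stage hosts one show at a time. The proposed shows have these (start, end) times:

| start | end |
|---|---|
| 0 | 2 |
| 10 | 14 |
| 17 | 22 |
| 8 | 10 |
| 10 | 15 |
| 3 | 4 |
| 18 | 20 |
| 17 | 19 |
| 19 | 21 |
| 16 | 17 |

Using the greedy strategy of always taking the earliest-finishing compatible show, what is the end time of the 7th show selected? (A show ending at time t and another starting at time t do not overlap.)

21

Greedy by earliest finish: after sorting by end time, pick each interval compatible with the last pick.
By end time: (0,2), (3,4), (8,10), (10,14), (10,15), (16,17), (17,19), (18,20), (19,21), (17,22).
Pick (0,2); next start ≥ 2 → (3,4); next start ≥ 4 → (8,10); next start ≥ 10 → (10,14); next start ≥ 14 → (16,17); next start ≥ 17 → (17,19); next start ≥ 19 → (19,21).
Selected: (0,2) (3,4) (8,10) (10,14) (16,17) (17,19) (19,21)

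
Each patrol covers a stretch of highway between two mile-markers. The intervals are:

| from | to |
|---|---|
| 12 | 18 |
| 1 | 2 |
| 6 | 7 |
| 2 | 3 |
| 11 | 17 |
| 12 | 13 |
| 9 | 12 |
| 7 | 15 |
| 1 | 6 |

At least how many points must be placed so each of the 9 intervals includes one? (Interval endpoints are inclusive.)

Process intervals by earliest right end; each time one isn't hit yet, stab at its right endpoint.
By right end: [1,2]  [2,3]  [1,6]  [6,7]  [9,12]  [12,13]  [7,15]  [11,17]  [12,18]
[1,2] uncovered → point at 2; [6,7] uncovered → point at 7; [9,12] uncovered → point at 12.
Points: 2, 7, 12 (3 total).

3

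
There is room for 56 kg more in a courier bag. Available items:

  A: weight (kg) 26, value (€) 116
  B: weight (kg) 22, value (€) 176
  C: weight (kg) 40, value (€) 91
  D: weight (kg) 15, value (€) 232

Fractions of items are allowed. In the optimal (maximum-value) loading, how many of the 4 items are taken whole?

Greedy by value/weight ratio, highest first.
Order: D (232/15=15.47) > B (176/22=8.00) > A (116/26=4.46) > C (91/40=2.27)
Fill: take D (15 @ 232) → take B (22 @ 176) → take 19/26 of A → 84.77; 56/56 used.
2 item(s) taken whole; one partial (take 19/26 of A).

2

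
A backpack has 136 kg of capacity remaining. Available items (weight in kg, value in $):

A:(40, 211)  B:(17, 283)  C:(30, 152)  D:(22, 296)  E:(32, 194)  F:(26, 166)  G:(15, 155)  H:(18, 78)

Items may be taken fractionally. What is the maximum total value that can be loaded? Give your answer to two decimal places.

Greedy by value/weight ratio, highest first.
Order: B (283/17=16.65) > D (296/22=13.45) > G (155/15=10.33) > F (166/26=6.38) > E (194/32=6.06) > A (211/40=5.28) > C (152/30=5.07) > H (78/18=4.33)
Fill: take B (17 @ 283) → take D (22 @ 296) → take G (15 @ 155) → take F (26 @ 166) → take E (32 @ 194) → take 24/40 of A → 126.60; 136/136 used.
Total value = 1220.60

1220.60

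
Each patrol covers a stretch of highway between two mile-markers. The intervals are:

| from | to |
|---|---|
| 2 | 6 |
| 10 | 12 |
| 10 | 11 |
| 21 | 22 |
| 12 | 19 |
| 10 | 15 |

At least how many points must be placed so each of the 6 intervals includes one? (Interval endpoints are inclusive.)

4

Process intervals by earliest right end; each time one isn't hit yet, stab at its right endpoint.
Sorted: [2,6] [10,11] [10,12] [10,15] [12,19] [21,22]
{[2,6]} hit by 6; {[10,11],[10,12],[10,15]} hit by 11; {[12,19]} hit by 19; {[21,22]} hit by 22.
Points: 6, 11, 19, 22 (4 total).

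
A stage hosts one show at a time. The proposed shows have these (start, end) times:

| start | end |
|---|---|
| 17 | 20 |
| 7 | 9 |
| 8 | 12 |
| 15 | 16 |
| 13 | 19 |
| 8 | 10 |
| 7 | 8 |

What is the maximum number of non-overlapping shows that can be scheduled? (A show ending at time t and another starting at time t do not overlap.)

Sort by end time and greedily take each interval whose start is ≥ the last chosen end.
By end time: (7,8), (7,9), (8,10), (8,12), (15,16), (13,19), (17,20).
Pick (7,8); next start ≥ 8 → (8,10); next start ≥ 10 → (15,16); next start ≥ 16 → (17,20).
Selected 4 shows.

4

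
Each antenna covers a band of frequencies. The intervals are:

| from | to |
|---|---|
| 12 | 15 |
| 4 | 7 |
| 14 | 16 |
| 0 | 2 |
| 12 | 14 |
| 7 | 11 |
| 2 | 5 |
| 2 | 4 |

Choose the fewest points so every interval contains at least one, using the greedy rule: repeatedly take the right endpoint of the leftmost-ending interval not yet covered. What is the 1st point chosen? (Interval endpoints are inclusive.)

2

Process intervals by earliest right end; each time one isn't hit yet, stab at its right endpoint.
By right end: [0,2]  [2,4]  [2,5]  [4,7]  [7,11]  [12,14]  [12,15]  [14,16]
[0,2] uncovered → point at 2; [4,7] uncovered → point at 7; [12,14] uncovered → point at 14.
Points: 2, 7, 14 (3 total).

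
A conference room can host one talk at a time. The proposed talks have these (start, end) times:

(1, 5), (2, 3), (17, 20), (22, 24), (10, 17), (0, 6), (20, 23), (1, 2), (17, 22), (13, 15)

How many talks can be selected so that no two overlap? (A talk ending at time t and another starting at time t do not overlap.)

5

Sort by end time and greedily take each interval whose start is ≥ the last chosen end.
By end time: (1,2), (2,3), (1,5), (0,6), (13,15), (10,17), (17,20), (17,22), (20,23), (22,24).
Pick (1,2); next start ≥ 2 → (2,3); next start ≥ 3 → (13,15); next start ≥ 15 → (17,20); next start ≥ 20 → (20,23).
Selected 5 talks.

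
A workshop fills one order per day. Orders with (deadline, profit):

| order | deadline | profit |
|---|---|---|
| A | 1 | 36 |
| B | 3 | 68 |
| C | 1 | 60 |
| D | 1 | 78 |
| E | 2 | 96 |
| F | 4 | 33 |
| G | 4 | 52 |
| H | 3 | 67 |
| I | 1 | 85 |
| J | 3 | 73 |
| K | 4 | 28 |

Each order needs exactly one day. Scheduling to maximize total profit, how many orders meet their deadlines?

4

Take jobs in profit order; each goes to the latest open slot no later than its deadline.
Profit order: E=96 I=85 D=78 J=73 B=68 H=67 C=60 G=52 A=36 F=33 K=28
Assign: E→slot 2, I→slot 1, D skipped, J→slot 3, B skipped, H skipped, C skipped, G→slot 4, A skipped, F skipped, K skipped.
Slots: [1:I] [2:E] [3:J] [4:G]
4 of 11 scheduled.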